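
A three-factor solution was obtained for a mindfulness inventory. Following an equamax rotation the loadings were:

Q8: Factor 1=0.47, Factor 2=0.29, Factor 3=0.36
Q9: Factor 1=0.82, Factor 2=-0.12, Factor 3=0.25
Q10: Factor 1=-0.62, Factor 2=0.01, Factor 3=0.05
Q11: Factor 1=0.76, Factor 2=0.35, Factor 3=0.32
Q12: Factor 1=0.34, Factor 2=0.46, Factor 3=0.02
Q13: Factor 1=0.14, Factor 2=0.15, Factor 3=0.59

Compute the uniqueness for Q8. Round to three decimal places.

0.565

h² = 0.47² + 0.29² + 0.36² = 0.2209 + 0.0841 + 0.1296 = 0.4346
Uniqueness u² = 1 − h² = 1 − 0.4346 = 0.5654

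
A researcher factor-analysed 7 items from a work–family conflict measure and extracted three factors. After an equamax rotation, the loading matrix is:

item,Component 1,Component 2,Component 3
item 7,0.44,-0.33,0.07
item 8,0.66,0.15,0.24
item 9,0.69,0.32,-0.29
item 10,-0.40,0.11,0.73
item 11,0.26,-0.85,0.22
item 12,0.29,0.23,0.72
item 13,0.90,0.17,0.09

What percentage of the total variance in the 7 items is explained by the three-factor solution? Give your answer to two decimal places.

Communalities: 0.3074, 0.5157, 0.6626, 0.7050, 0.8385, 0.6554, 0.8470; Σh² = 4.5316.
Total variance with 7 standardized items is 7, so the solution explains 4.5316/7 = 0.6474 = 64.74%.

64.74%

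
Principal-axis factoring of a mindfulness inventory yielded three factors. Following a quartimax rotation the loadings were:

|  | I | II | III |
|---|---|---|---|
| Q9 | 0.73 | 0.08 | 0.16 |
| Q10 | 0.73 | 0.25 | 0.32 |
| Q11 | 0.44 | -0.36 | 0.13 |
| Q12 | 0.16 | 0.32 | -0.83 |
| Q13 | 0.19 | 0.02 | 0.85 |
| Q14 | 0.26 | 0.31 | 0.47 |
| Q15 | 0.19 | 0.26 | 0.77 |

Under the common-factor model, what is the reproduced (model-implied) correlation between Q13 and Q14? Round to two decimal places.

r̂ = Σ λ_i·λ_j across factors = (0.19)(0.26) + (0.02)(0.31) + (0.85)(0.47)
  = +0.0494 +0.0062 +0.3995 = 0.4551

0.46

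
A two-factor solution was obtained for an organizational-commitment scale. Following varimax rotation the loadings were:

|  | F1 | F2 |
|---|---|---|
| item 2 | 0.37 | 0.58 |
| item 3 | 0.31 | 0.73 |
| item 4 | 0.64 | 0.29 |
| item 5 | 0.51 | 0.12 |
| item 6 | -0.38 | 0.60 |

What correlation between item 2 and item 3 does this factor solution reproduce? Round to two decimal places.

0.54

r̂ = Σ λ_i·λ_j across factors = (0.37)(0.31) + (0.58)(0.73)
  = +0.1147 +0.4234 = 0.5381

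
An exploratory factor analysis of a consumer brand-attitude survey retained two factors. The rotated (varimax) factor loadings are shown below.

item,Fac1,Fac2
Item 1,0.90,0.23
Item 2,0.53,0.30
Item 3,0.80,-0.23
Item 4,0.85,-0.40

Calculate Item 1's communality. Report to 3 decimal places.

0.863

h² = 0.90² + 0.23² = 0.8100 + 0.0529 = 0.8629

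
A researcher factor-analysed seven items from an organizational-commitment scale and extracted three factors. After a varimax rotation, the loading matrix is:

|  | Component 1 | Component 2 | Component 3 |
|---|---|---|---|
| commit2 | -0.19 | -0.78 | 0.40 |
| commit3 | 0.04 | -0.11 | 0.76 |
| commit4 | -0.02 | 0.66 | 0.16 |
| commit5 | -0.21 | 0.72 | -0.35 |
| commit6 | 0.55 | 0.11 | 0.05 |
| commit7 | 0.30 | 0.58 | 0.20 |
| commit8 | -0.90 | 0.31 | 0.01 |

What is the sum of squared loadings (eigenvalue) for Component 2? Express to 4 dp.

SS loadings for Component 2 = (-0.78)² + (-0.11)² + 0.66² + 0.72² + 0.11² + 0.58² + 0.31² = 0.6084 + 0.0121 + 0.4356 + 0.5184 + 0.0121 + 0.3364 + 0.0961 = 2.0191

2.0191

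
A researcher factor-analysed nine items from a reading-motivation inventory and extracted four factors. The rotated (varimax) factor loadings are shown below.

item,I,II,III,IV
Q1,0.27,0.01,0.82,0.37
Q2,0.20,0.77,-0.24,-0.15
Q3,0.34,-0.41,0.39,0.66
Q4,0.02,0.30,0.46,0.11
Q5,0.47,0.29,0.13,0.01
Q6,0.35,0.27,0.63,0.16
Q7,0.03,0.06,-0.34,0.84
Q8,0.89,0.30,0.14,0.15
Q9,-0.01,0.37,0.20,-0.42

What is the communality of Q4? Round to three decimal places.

0.314

h² = 0.02² + 0.30² + 0.46² + 0.11² = 0.0004 + 0.0900 + 0.2116 + 0.0121 = 0.3141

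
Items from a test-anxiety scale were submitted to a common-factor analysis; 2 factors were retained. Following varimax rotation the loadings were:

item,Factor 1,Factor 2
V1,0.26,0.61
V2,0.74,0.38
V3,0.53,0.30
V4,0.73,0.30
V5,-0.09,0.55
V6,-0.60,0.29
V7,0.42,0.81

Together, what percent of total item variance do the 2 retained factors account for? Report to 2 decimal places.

SS loadings by factor: 1.9735, 1.7392; total = 3.7127.
Total variance with 7 standardized items is 7, so the solution explains 3.7127/7 = 0.5304 = 53.04%.

53.04%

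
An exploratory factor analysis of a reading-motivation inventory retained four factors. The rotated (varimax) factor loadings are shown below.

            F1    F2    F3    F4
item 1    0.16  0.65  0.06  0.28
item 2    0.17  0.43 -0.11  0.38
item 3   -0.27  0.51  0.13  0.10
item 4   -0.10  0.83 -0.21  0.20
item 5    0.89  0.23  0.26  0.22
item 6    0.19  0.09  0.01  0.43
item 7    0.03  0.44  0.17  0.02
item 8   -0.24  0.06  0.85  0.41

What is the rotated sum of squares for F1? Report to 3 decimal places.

1.024

SS loadings for F1 = 0.16² + 0.17² + (-0.27)² + (-0.10)² + 0.89² + 0.19² + 0.03² + (-0.24)² = 0.0256 + 0.0289 + 0.0729 + 0.0100 + 0.7921 + 0.0361 + 0.0009 + 0.0576 = 1.0241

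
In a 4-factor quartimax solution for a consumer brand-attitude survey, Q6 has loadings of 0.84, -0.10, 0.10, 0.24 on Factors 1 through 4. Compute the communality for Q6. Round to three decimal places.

0.783

h² = 0.84² + (-0.10)² + 0.10² + 0.24² = 0.7056 + 0.0100 + 0.0100 + 0.0576 = 0.7832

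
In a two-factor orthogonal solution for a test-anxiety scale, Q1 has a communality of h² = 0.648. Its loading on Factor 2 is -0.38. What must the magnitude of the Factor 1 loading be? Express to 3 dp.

0.710

Under orthogonal rotation h² = Σλ², so λ_Factor 1² = h² − (0.1444) = 0.648 − 0.1444 = 0.5036.
|λ| = √0.5036 = 0.7096.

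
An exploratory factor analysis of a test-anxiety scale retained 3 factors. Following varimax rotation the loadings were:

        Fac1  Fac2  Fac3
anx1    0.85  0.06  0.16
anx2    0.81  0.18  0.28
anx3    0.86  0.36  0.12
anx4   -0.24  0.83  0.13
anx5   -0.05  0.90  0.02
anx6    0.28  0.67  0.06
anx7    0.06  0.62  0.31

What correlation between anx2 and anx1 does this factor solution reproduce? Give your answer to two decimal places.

r̂ = Σ λ_i·λ_j across factors = (0.81)(0.85) + (0.18)(0.06) + (0.28)(0.16)
  = +0.6885 +0.0108 +0.0448 = 0.7441

0.74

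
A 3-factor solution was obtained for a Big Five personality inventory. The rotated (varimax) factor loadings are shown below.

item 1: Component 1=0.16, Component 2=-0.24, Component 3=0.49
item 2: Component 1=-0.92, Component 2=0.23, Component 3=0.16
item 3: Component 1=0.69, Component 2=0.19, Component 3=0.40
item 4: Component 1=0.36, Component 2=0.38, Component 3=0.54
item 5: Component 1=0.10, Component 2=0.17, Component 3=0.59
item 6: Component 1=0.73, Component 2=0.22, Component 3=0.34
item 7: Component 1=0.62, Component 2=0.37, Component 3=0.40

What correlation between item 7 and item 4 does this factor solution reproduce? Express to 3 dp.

0.580

r̂ = Σ λ_i·λ_j across factors = (0.62)(0.36) + (0.37)(0.38) + (0.40)(0.54)
  = +0.2232 +0.1406 +0.2160 = 0.5798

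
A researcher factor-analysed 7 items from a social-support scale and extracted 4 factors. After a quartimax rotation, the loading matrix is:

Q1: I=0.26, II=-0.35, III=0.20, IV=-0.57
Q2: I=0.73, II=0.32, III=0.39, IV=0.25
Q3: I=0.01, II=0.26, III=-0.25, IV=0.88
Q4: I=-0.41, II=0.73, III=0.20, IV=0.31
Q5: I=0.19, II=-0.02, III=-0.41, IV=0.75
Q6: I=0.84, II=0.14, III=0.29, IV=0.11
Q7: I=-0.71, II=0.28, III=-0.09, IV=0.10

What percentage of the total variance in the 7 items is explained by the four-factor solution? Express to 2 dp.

Communalities: 0.5550, 0.8499, 0.9046, 0.8371, 0.7671, 0.8214, 0.6006; Σh² = 5.3357.
Total variance with 7 standardized items is 7, so the solution explains 5.3357/7 = 0.7622 = 76.22%.

76.22%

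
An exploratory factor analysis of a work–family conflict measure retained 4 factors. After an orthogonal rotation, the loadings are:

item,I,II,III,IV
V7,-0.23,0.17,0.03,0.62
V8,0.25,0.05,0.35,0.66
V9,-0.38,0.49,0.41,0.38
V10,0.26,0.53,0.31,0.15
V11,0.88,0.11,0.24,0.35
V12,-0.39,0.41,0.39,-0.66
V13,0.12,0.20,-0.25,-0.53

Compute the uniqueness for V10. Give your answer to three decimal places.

h² = 0.26² + 0.53² + 0.31² + 0.15² = 0.0676 + 0.2809 + 0.0961 + 0.0225 = 0.4671
Uniqueness u² = 1 − h² = 1 − 0.4671 = 0.5329

0.533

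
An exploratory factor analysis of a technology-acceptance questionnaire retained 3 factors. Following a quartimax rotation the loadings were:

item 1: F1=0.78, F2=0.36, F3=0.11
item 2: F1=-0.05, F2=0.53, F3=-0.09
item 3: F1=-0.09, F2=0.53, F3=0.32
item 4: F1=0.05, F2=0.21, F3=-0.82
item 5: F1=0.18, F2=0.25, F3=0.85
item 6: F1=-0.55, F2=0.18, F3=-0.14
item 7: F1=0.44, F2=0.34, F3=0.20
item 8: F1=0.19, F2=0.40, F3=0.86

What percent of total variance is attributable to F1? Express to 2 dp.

14.83%

SS loadings for F1 = 0.78² + (-0.05)² + (-0.09)² + 0.05² + 0.18² + (-0.55)² + 0.44² + 0.19² = 1.1861
With 8 standardized items, total variance = 8. Proportion = 1.1861/8 = 0.1483 → 14.83%.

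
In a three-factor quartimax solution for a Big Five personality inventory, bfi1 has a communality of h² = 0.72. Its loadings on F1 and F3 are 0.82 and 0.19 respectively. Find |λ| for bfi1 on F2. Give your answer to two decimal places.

0.11

Under orthogonal rotation h² = Σλ², so λ_F2² = h² − (0.7085) = 0.72 − 0.7085 = 0.0115.
|λ| = √0.0115 = 0.1072.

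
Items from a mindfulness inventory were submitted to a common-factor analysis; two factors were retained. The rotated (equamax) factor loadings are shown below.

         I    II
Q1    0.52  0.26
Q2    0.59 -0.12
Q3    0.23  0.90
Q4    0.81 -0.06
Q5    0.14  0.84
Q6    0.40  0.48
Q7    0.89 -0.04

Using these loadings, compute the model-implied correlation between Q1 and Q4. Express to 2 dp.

r̂ = Σ λ_i·λ_j across factors = (0.52)(0.81) + (0.26)(-0.06)
  = +0.4212 -0.0156 = 0.4056

0.41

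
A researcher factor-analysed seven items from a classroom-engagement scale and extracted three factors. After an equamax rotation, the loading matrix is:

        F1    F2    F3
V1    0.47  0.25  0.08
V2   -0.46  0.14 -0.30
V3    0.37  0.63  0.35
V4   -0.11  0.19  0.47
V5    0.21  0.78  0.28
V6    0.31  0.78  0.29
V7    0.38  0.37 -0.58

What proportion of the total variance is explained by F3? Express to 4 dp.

SS loadings for F3 = 0.08² + (-0.30)² + 0.35² + 0.47² + 0.28² + 0.29² + (-0.58)² = 0.9387
Proportion of variance = 0.9387 / 7 = 0.1341.

0.1341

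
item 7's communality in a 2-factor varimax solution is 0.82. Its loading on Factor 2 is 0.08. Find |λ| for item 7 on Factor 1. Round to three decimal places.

Under orthogonal rotation h² = Σλ², so λ_Factor 1² = h² − (0.0064) = 0.82 − 0.0064 = 0.8136.
|λ| = √0.8136 = 0.9020.

0.902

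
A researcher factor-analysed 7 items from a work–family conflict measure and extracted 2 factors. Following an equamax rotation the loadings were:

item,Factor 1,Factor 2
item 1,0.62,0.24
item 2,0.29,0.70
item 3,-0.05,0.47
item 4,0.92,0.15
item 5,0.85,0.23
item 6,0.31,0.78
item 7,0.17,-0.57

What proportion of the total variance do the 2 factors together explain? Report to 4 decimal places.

0.5632

Communalities: 0.4420, 0.5741, 0.2234, 0.8689, 0.7754, 0.7045, 0.3538; Σh² = 3.9421.
Total variance with 7 standardized items is 7, so the solution explains 3.9421/7 = 0.5632.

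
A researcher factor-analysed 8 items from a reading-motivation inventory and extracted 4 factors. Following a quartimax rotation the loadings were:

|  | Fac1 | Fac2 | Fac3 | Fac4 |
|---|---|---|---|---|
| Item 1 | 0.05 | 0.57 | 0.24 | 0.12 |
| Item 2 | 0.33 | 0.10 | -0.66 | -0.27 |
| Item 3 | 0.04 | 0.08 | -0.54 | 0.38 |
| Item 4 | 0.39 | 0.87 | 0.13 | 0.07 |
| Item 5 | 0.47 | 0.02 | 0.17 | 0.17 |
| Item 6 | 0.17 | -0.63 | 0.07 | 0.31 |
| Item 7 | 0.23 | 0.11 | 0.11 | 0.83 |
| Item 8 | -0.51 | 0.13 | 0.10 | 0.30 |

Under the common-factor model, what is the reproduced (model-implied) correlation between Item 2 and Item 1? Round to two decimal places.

r̂ = Σ λ_i·λ_j across factors = (0.33)(0.05) + (0.10)(0.57) + (-0.66)(0.24) + (-0.27)(0.12)
  = +0.0165 +0.0570 -0.1584 -0.0324 = -0.1173

-0.12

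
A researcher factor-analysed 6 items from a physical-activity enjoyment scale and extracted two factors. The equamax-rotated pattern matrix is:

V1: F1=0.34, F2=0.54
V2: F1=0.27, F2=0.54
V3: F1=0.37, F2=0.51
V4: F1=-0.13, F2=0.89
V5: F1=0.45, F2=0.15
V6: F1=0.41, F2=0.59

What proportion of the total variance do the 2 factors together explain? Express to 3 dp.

0.453

Communalities: 0.4072, 0.3645, 0.3970, 0.8090, 0.2250, 0.5162; Σh² = 2.7189.
Total variance with 6 standardized items is 6, so the solution explains 2.7189/6 = 0.4531.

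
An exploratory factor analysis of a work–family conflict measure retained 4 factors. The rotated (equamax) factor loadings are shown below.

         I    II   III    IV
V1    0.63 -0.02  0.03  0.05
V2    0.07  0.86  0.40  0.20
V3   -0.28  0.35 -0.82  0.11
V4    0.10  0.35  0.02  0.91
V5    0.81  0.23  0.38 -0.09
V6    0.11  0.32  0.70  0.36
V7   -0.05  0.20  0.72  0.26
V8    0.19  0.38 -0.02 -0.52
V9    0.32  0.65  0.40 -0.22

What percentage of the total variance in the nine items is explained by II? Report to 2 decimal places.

19.41%

SS loadings for II = (-0.02)² + 0.86² + 0.35² + 0.35² + 0.23² + 0.32² + 0.20² + 0.38² + 0.65² = 1.7472
With 9 standardized items, total variance = 9. Proportion = 1.7472/9 = 0.1941 → 19.41%.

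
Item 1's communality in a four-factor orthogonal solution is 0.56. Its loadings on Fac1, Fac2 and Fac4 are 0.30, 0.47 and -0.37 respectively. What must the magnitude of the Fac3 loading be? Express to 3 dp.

0.335

Under orthogonal rotation h² = Σλ², so λ_Fac3² = h² − (0.4478) = 0.56 − 0.4478 = 0.1122.
|λ| = √0.1122 = 0.3350.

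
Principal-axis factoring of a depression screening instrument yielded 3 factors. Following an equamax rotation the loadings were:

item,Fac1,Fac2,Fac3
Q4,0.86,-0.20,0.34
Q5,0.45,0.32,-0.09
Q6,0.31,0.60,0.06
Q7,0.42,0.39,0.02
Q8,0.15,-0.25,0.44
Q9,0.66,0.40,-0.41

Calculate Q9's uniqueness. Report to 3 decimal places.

0.236

h² = 0.66² + 0.40² + (-0.41)² = 0.4356 + 0.1600 + 0.1681 = 0.7637
Uniqueness u² = 1 − h² = 1 − 0.7637 = 0.2363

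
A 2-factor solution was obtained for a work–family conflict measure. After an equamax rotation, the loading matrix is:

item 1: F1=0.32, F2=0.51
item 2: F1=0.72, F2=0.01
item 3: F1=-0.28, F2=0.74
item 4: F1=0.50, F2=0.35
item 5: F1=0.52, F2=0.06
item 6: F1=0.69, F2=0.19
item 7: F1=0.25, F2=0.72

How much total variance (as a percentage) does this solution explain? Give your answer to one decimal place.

Communalities: 0.3625, 0.5185, 0.6260, 0.3725, 0.2740, 0.5122, 0.5809; Σh² = 3.2466.
Total variance with 7 standardized items is 7, so the solution explains 3.2466/7 = 0.4638 = 46.38%.

46.4%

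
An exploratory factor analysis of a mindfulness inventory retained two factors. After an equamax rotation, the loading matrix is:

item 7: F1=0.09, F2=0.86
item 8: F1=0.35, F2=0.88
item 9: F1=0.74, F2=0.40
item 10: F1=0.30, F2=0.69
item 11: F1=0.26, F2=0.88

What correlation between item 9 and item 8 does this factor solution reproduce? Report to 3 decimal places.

0.611

r̂ = Σ λ_i·λ_j across factors = (0.74)(0.35) + (0.40)(0.88)
  = +0.2590 +0.3520 = 0.6110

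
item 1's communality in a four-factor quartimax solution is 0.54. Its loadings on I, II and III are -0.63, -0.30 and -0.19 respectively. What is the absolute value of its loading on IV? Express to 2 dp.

0.13

Under orthogonal rotation h² = Σλ², so λ_IV² = h² − (0.5230) = 0.54 − 0.5230 = 0.0170.
|λ| = √0.0170 = 0.1304.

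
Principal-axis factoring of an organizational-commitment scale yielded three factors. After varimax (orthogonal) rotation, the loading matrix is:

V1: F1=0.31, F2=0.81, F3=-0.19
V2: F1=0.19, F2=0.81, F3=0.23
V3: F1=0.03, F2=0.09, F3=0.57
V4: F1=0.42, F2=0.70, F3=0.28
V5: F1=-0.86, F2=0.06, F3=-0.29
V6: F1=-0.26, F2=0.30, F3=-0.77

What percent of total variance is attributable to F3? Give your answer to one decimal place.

19.5%

SS loadings for F3 = (-0.19)² + 0.23² + 0.57² + 0.28² + (-0.29)² + (-0.77)² = 1.1693
With 6 standardized items, total variance = 6. Proportion = 1.1693/6 = 0.1949 → 19.49%.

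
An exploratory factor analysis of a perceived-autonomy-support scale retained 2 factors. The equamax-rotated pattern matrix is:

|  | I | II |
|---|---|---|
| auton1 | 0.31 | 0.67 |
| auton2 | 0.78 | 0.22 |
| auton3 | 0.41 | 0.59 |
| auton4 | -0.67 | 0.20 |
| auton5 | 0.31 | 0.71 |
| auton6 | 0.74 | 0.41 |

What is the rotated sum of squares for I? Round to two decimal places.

SS loadings for I = 0.31² + 0.78² + 0.41² + (-0.67)² + 0.31² + 0.74² = 0.0961 + 0.6084 + 0.1681 + 0.4489 + 0.0961 + 0.5476 = 1.9652

1.97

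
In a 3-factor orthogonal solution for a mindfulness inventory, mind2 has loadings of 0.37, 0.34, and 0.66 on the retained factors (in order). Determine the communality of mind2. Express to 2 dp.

h² = 0.37² + 0.34² + 0.66² = 0.1369 + 0.1156 + 0.4356 = 0.6881

0.69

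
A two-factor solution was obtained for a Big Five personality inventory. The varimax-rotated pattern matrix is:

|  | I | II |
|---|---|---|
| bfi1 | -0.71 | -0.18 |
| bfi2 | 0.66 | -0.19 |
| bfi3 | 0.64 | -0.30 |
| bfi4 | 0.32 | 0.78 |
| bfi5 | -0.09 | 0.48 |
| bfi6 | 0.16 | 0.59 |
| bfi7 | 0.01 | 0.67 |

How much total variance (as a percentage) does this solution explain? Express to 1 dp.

46.9%

Communalities: 0.5365, 0.4717, 0.4996, 0.7108, 0.2385, 0.3737, 0.4490; Σh² = 3.2798.
Total variance with 7 standardized items is 7, so the solution explains 3.2798/7 = 0.4685 = 46.85%.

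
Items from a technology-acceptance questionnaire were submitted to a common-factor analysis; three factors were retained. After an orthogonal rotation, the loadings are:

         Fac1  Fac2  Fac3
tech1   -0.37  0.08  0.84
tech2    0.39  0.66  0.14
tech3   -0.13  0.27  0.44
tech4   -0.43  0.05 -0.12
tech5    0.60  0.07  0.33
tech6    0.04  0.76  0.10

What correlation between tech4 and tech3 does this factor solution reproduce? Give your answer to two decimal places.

0.02

r̂ = Σ λ_i·λ_j across factors = (-0.43)(-0.13) + (0.05)(0.27) + (-0.12)(0.44)
  = +0.0559 +0.0135 -0.0528 = 0.0166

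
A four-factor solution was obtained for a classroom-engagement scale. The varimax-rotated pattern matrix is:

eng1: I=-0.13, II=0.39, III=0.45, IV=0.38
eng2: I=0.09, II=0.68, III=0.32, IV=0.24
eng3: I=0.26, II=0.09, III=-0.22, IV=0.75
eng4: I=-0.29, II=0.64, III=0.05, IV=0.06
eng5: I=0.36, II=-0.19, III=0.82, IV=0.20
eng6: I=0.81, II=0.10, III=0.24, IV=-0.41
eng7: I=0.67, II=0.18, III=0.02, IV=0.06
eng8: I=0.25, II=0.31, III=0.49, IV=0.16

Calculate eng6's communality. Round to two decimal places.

h² = 0.81² + 0.10² + 0.24² + (-0.41)² = 0.6561 + 0.0100 + 0.0576 + 0.1681 = 0.8918

0.89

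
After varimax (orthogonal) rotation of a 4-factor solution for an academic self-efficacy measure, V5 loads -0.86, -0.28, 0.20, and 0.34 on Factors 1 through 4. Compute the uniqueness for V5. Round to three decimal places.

h² = (-0.86)² + (-0.28)² + 0.20² + 0.34² = 0.7396 + 0.0784 + 0.0400 + 0.1156 = 0.9736
Uniqueness u² = 1 − h² = 1 − 0.9736 = 0.0264

0.026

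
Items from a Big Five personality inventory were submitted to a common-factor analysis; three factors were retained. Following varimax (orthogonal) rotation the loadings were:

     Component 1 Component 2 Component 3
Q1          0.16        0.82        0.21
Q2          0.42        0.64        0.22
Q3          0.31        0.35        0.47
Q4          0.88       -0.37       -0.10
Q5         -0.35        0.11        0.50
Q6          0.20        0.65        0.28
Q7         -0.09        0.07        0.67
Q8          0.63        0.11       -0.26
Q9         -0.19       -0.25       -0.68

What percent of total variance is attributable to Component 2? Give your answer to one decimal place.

20.6%

SS loadings for Component 2 = 0.82² + 0.64² + 0.35² + (-0.37)² + 0.11² + 0.65² + 0.07² + 0.11² + (-0.25)² = 1.8555
With 9 standardized items, total variance = 9. Proportion = 1.8555/9 = 0.2062 → 20.62%.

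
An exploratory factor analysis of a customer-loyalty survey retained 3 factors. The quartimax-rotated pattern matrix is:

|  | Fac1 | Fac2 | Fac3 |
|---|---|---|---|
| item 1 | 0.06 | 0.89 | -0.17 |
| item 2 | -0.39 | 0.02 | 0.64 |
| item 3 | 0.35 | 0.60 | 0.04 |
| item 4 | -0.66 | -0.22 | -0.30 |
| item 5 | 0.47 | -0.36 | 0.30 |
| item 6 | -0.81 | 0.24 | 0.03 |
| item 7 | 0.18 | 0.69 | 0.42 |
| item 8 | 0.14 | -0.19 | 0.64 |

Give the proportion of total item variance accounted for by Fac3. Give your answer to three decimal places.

0.151

SS loadings for Fac3 = (-0.17)² + 0.64² + 0.04² + (-0.30)² + 0.30² + 0.03² + 0.42² + 0.64² = 1.2070
Proportion of variance = 1.2070 / 8 = 0.1509.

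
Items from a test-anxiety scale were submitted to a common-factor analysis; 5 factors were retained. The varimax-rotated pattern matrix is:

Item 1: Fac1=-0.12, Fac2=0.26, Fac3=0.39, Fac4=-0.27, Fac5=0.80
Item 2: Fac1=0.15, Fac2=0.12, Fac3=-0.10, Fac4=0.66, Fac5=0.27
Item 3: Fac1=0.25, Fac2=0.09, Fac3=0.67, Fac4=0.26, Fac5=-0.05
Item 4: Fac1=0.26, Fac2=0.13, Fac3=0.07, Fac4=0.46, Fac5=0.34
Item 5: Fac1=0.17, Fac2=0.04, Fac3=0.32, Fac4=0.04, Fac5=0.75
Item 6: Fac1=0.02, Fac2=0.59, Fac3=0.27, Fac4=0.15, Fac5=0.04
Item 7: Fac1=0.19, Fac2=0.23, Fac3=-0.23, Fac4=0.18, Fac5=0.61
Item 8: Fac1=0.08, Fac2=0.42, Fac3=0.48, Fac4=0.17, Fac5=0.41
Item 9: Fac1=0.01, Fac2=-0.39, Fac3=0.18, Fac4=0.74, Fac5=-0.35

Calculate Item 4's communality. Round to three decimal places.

h² = 0.26² + 0.13² + 0.07² + 0.46² + 0.34² = 0.0676 + 0.0169 + 0.0049 + 0.2116 + 0.1156 = 0.4166

0.417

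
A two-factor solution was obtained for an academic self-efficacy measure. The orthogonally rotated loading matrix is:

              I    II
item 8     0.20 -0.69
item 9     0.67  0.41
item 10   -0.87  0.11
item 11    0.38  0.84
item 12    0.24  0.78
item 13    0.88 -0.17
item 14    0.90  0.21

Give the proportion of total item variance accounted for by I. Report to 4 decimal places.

SS loadings for I = 0.20² + 0.67² + (-0.87)² + 0.38² + 0.24² + 0.88² + 0.90² = 3.0322
Proportion of variance = 3.0322 / 7 = 0.4332.

0.4332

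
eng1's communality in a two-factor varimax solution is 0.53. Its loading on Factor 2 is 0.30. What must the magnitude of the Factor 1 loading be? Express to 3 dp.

Under orthogonal rotation h² = Σλ², so λ_Factor 1² = h² − (0.0900) = 0.53 − 0.0900 = 0.4400.
|λ| = √0.4400 = 0.6633.

0.663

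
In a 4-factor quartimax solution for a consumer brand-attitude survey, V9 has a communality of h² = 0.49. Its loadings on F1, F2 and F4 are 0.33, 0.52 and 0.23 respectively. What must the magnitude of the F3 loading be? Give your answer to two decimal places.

Under orthogonal rotation h² = Σλ², so λ_F3² = h² − (0.4322) = 0.49 − 0.4322 = 0.0578.
|λ| = √0.0578 = 0.2404.

0.24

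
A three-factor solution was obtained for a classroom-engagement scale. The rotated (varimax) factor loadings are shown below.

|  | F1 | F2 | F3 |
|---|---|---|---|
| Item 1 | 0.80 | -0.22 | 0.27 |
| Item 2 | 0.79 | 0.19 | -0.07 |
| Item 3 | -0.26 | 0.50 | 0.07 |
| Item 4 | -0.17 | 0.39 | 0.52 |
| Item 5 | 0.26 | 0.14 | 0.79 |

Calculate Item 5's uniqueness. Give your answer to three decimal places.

0.289

h² = 0.26² + 0.14² + 0.79² = 0.0676 + 0.0196 + 0.6241 = 0.7113
Uniqueness u² = 1 − h² = 1 − 0.7113 = 0.2887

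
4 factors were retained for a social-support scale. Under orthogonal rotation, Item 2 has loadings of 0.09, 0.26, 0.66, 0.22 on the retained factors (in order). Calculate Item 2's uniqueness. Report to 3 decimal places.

h² = 0.09² + 0.26² + 0.66² + 0.22² = 0.0081 + 0.0676 + 0.4356 + 0.0484 = 0.5597
Uniqueness u² = 1 − h² = 1 − 0.5597 = 0.4403

0.440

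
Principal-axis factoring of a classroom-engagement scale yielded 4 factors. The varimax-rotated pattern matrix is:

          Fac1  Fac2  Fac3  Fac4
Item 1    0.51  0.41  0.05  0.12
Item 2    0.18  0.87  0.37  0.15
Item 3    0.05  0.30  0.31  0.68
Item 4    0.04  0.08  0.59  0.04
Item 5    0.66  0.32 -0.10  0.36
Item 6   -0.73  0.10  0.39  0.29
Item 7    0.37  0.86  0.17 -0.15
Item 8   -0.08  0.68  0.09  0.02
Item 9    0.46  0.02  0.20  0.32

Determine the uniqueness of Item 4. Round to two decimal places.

h² = 0.04² + 0.08² + 0.59² + 0.04² = 0.0016 + 0.0064 + 0.3481 + 0.0016 = 0.3577
Uniqueness u² = 1 − h² = 1 − 0.3577 = 0.6423

0.64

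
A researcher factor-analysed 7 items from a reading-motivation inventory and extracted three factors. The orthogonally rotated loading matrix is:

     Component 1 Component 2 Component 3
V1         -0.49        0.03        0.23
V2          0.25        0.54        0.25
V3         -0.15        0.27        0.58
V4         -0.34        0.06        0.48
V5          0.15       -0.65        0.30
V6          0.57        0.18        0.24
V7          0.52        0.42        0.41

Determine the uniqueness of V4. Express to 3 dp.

h² = (-0.34)² + 0.06² + 0.48² = 0.1156 + 0.0036 + 0.2304 = 0.3496
Uniqueness u² = 1 − h² = 1 − 0.3496 = 0.6504

0.650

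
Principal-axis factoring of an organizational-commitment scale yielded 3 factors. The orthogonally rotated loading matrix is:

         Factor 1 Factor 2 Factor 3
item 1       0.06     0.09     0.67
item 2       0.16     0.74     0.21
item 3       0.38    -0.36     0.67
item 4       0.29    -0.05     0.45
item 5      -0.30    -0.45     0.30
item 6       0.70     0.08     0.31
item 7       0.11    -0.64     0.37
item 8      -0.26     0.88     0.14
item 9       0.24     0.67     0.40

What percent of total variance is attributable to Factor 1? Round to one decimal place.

10.8%

SS loadings for Factor 1 = 0.06² + 0.16² + 0.38² + 0.29² + (-0.30)² + 0.70² + 0.11² + (-0.26)² + 0.24² = 0.9750
With 9 standardized items, total variance = 9. Proportion = 0.9750/9 = 0.1083 → 10.83%.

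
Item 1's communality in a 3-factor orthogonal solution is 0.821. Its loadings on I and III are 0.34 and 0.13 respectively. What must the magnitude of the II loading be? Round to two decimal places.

0.83

Under orthogonal rotation h² = Σλ², so λ_II² = h² − (0.1325) = 0.821 − 0.1325 = 0.6885.
|λ| = √0.6885 = 0.8298.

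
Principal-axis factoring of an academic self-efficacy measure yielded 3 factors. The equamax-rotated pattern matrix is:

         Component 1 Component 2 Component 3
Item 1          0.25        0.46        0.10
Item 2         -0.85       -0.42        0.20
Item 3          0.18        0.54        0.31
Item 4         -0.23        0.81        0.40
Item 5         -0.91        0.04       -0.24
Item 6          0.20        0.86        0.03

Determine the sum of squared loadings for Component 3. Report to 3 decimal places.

0.365

SS loadings for Component 3 = 0.10² + 0.20² + 0.31² + 0.40² + (-0.24)² + 0.03² = 0.0100 + 0.0400 + 0.0961 + 0.1600 + 0.0576 + 0.0009 = 0.3646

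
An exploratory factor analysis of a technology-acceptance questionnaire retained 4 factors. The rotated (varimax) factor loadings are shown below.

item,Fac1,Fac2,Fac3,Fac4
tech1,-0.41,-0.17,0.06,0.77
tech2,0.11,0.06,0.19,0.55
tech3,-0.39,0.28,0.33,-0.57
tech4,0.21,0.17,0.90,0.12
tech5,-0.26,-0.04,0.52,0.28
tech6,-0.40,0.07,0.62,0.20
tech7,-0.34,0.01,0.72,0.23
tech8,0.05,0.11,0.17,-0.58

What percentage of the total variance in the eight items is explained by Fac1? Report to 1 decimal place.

9.0%

SS loadings for Fac1 = (-0.41)² + 0.11² + (-0.39)² + 0.21² + (-0.26)² + (-0.40)² + (-0.34)² + 0.05² = 0.7221
With 8 standardized items, total variance = 8. Proportion = 0.7221/8 = 0.0903 → 9.03%.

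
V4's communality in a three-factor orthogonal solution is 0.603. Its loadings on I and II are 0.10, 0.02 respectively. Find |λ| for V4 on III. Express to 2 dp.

Under orthogonal rotation h² = Σλ², so λ_III² = h² − (0.0104) = 0.603 − 0.0104 = 0.5926.
|λ| = √0.5926 = 0.7698.

0.77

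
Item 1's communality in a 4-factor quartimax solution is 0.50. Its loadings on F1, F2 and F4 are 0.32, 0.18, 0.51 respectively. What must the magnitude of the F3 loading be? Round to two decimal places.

Under orthogonal rotation h² = Σλ², so λ_F3² = h² − (0.3949) = 0.50 − 0.3949 = 0.1051.
|λ| = √0.1051 = 0.3242.

0.32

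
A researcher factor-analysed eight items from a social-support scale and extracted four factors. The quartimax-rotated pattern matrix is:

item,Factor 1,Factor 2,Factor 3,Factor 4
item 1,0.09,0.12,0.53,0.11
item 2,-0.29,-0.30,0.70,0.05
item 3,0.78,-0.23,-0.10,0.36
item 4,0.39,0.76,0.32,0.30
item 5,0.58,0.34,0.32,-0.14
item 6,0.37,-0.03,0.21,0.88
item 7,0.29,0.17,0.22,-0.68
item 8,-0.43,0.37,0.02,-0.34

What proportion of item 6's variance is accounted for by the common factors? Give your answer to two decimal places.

0.96

h² = 0.37² + (-0.03)² + 0.21² + 0.88² = 0.1369 + 0.0009 + 0.0441 + 0.7744 = 0.9563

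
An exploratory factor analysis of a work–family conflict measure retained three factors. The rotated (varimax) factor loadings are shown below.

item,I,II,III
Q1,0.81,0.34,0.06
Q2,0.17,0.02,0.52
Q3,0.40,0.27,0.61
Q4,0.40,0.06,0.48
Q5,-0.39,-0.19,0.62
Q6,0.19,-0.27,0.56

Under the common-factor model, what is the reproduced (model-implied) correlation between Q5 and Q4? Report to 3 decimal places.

r̂ = Σ λ_i·λ_j across factors = (-0.39)(0.40) + (-0.19)(0.06) + (0.62)(0.48)
  = -0.1560 -0.0114 +0.2976 = 0.1302

0.130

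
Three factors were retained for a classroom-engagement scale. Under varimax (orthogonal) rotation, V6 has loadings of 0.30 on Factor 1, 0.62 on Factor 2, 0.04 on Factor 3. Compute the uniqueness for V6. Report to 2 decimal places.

h² = 0.30² + 0.62² + 0.04² = 0.0900 + 0.3844 + 0.0016 = 0.4760
Uniqueness u² = 1 − h² = 1 − 0.4760 = 0.5240

0.52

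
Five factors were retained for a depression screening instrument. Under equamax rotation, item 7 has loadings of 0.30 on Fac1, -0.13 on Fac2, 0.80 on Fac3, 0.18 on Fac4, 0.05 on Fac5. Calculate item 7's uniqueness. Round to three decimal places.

0.218

h² = 0.30² + (-0.13)² + 0.80² + 0.18² + 0.05² = 0.0900 + 0.0169 + 0.6400 + 0.0324 + 0.0025 = 0.7818
Uniqueness u² = 1 − h² = 1 − 0.7818 = 0.2182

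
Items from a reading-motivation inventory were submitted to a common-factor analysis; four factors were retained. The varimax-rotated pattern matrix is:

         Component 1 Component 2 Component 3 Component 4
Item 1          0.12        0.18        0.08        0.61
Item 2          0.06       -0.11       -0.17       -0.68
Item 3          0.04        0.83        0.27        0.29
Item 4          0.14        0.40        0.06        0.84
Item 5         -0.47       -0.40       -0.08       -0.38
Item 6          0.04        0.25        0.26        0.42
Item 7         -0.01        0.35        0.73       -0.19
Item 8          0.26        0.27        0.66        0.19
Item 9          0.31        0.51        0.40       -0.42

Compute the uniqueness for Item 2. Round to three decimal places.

h² = 0.06² + (-0.11)² + (-0.17)² + (-0.68)² = 0.0036 + 0.0121 + 0.0289 + 0.4624 = 0.5070
Uniqueness u² = 1 − h² = 1 − 0.5070 = 0.4930

0.493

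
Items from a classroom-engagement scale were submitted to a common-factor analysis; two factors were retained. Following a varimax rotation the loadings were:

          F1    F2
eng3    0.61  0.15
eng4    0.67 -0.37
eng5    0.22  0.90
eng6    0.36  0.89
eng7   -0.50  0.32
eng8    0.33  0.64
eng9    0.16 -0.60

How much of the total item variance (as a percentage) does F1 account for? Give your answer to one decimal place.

SS loadings for F1 = 0.61² + 0.67² + 0.22² + 0.36² + (-0.50)² + 0.33² + 0.16² = 1.3835
With 7 standardized items, total variance = 7. Proportion = 1.3835/7 = 0.1976 → 19.76%.

19.8%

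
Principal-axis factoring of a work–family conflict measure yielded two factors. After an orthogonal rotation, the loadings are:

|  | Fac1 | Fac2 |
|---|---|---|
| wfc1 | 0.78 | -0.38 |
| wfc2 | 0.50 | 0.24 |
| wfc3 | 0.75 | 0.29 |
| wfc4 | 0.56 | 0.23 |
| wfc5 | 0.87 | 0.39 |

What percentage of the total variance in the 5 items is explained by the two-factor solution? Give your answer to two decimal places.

59.65%

SS loadings by factor: 2.4914, 0.4911; total = 2.9825.
Total variance with 5 standardized items is 5, so the solution explains 2.9825/5 = 0.5965 = 59.65%.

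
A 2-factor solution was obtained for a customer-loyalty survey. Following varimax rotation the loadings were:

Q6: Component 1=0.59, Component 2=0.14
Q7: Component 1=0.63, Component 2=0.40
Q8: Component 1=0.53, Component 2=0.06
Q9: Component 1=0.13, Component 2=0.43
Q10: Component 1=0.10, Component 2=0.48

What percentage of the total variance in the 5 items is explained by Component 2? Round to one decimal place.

12.0%

SS loadings for Component 2 = 0.14² + 0.40² + 0.06² + 0.43² + 0.48² = 0.5985
With 5 standardized items, total variance = 5. Proportion = 0.5985/5 = 0.1197 → 11.97%.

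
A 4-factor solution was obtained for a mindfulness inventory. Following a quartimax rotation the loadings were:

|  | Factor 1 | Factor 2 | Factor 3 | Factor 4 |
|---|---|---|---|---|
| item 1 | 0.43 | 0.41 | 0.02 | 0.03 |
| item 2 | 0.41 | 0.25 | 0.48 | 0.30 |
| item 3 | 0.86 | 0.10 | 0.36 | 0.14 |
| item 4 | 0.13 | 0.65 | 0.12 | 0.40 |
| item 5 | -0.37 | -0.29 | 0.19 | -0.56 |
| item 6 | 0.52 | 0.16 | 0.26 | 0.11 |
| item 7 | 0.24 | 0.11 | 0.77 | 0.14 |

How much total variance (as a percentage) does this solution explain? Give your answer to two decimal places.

Communalities: 0.3543, 0.5510, 0.8988, 0.6138, 0.5707, 0.3757, 0.6822; Σh² = 4.0465.
Total variance with 7 standardized items is 7, so the solution explains 4.0465/7 = 0.5781 = 57.81%.

57.81%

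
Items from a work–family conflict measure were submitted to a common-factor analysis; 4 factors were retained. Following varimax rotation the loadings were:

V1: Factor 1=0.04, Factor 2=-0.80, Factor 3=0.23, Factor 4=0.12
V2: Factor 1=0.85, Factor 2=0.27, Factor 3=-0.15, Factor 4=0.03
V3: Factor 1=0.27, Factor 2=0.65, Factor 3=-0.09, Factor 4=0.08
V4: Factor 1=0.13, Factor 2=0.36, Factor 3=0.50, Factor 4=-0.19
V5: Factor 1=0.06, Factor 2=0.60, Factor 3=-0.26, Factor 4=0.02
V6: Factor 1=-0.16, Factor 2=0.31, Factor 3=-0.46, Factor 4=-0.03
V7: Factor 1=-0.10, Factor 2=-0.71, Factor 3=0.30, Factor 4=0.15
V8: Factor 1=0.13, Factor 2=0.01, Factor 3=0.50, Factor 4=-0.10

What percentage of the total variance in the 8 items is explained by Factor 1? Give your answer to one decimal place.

SS loadings for Factor 1 = 0.04² + 0.85² + 0.27² + 0.13² + 0.06² + (-0.16)² + (-0.10)² + 0.13² = 0.8700
With 8 standardized items, total variance = 8. Proportion = 0.8700/8 = 0.1087 → 10.87%.

10.9%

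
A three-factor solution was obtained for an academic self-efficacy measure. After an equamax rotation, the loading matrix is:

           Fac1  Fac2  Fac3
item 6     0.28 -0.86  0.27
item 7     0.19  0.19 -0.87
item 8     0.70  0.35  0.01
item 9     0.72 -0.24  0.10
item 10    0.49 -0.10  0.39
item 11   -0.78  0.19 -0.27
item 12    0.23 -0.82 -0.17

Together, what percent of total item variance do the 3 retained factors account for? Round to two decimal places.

68.46%

SS loadings by factor: 2.0243, 1.6743, 1.0938; total = 4.7924.
Total variance with 7 standardized items is 7, so the solution explains 4.7924/7 = 0.6846 = 68.46%.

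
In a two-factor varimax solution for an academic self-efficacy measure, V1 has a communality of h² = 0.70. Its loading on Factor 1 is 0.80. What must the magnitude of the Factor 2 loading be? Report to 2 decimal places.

0.24

Under orthogonal rotation h² = Σλ², so λ_Factor 2² = h² − (0.6400) = 0.70 − 0.6400 = 0.0600.
|λ| = √0.0600 = 0.2449.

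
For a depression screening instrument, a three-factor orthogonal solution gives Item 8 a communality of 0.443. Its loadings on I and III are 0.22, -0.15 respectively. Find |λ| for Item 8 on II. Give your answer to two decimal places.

Under orthogonal rotation h² = Σλ², so λ_II² = h² − (0.0709) = 0.443 − 0.0709 = 0.3721.
|λ| = √0.3721 = 0.6100.

0.61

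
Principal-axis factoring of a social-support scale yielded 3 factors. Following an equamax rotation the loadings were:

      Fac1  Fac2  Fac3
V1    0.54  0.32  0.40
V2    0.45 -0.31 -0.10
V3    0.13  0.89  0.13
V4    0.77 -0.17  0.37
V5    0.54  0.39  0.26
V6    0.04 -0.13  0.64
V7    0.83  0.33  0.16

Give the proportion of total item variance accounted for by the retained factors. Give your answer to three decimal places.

0.601

SS loadings by factor: 2.0860, 1.2974, 0.8266; total = 4.2100.
Total variance with 7 standardized items is 7, so the solution explains 4.2100/7 = 0.6014.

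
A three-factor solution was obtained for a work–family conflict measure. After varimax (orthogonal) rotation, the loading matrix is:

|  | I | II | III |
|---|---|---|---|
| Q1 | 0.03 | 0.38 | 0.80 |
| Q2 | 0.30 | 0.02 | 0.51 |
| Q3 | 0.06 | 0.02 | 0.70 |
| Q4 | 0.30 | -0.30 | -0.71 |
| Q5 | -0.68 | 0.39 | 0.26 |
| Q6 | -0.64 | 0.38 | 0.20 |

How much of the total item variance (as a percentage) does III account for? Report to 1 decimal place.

SS loadings for III = 0.80² + 0.51² + 0.70² + (-0.71)² + 0.26² + 0.20² = 2.0018
With 6 standardized items, total variance = 6. Proportion = 2.0018/6 = 0.3336 → 33.36%.

33.4%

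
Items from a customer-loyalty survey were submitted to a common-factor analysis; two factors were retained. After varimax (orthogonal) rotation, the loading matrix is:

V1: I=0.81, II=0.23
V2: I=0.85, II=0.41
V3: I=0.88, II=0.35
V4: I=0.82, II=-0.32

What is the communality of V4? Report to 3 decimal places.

0.775

h² = 0.82² + (-0.32)² = 0.6724 + 0.1024 = 0.7748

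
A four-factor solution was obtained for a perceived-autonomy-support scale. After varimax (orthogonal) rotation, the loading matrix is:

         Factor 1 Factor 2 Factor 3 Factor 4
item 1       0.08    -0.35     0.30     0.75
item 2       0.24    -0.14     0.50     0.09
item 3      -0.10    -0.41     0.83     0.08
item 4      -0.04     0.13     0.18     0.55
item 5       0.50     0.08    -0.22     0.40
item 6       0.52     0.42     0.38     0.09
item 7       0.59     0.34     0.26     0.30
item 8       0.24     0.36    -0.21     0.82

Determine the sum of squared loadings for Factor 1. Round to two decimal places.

SS loadings for Factor 1 = 0.08² + 0.24² + (-0.10)² + (-0.04)² + 0.50² + 0.52² + 0.59² + 0.24² = 0.0064 + 0.0576 + 0.0100 + 0.0016 + 0.2500 + 0.2704 + 0.3481 + 0.0576 = 1.0017

1.00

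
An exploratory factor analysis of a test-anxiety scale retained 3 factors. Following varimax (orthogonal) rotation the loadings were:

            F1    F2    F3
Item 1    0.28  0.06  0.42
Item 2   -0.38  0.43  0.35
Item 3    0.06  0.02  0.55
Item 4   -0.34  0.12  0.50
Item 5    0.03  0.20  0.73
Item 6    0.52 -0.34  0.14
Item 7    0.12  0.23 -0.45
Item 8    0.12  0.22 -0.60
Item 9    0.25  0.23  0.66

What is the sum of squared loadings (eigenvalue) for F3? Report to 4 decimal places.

2.4020

SS loadings for F3 = 0.42² + 0.35² + 0.55² + 0.50² + 0.73² + 0.14² + (-0.45)² + (-0.60)² + 0.66² = 0.1764 + 0.1225 + 0.3025 + 0.2500 + 0.5329 + 0.0196 + 0.2025 + 0.3600 + 0.4356 = 2.4020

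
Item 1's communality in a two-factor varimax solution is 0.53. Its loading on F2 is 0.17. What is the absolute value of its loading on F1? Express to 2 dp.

Under orthogonal rotation h² = Σλ², so λ_F1² = h² − (0.0289) = 0.53 − 0.0289 = 0.5011.
|λ| = √0.5011 = 0.7079.

0.71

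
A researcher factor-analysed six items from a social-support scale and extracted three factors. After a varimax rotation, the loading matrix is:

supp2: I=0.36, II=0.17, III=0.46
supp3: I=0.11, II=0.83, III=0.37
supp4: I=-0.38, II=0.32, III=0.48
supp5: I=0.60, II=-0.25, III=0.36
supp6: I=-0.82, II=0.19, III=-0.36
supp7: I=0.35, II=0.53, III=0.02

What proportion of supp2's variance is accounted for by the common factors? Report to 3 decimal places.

h² = 0.36² + 0.17² + 0.46² = 0.1296 + 0.0289 + 0.2116 = 0.3701

0.370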